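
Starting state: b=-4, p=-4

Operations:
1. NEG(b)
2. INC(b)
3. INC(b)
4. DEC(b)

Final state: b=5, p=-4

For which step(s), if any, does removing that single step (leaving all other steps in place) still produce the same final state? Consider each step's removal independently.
None - removing any single step changes the final result

Testing removal of each single step:
Without step 1: final = b=-3, p=-4 (different)
Without step 2: final = b=4, p=-4 (different)
Without step 3: final = b=4, p=-4 (different)
Without step 4: final = b=6, p=-4 (different)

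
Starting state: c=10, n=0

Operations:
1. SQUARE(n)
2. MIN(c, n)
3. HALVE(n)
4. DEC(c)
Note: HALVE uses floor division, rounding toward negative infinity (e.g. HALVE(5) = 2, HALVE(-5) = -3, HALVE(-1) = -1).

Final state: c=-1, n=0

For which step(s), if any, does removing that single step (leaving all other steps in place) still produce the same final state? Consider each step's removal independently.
Step(s) 1, 3

Testing removal of each single step:
Without step 1: final = c=-1, n=0 (same)
Without step 2: final = c=9, n=0 (different)
Without step 3: final = c=-1, n=0 (same)
Without step 4: final = c=0, n=0 (different)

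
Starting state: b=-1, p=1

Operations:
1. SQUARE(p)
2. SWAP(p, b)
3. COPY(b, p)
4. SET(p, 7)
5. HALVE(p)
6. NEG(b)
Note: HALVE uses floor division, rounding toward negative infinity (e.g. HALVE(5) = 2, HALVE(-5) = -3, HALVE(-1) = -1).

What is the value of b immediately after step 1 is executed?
b = -1

Tracing b through execution:
Initial: b = -1
After step 1 (SQUARE(p)): b = -1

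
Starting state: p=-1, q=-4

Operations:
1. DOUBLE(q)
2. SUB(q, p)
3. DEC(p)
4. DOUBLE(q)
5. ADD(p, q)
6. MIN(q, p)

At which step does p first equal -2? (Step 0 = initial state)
Step 3

Tracing p:
Initial: p = -1
After step 1: p = -1
After step 2: p = -1
After step 3: p = -2 ← first occurrence
After step 4: p = -2
After step 5: p = -16
After step 6: p = -16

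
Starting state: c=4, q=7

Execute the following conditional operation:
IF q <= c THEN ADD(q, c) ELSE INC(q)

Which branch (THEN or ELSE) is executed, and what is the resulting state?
Branch: ELSE, Final state: c=4, q=8

Evaluating condition: q <= c
q = 7, c = 4
Condition is False, so ELSE branch executes
After INC(q): c=4, q=8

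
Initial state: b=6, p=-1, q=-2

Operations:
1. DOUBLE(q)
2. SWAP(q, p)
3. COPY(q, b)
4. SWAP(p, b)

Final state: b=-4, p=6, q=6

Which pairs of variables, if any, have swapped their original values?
None

Comparing initial and final values:
q: -2 → 6
b: 6 → -4
p: -1 → 6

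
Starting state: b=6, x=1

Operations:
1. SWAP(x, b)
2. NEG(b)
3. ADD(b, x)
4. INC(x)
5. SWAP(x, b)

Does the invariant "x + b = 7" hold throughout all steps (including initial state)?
No, violated after step 2

The invariant is violated after step 2.

State at each step:
Initial: b=6, x=1
After step 1: b=1, x=6
After step 2: b=-1, x=6
After step 3: b=5, x=6
After step 4: b=5, x=7
After step 5: b=7, x=5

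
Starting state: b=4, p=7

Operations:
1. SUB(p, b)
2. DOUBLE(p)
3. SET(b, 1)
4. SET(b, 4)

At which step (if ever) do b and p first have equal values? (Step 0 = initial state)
Never

b and p never become equal during execution.

Comparing values at each step:
Initial: b=4, p=7
After step 1: b=4, p=3
After step 2: b=4, p=6
After step 3: b=1, p=6
After step 4: b=4, p=6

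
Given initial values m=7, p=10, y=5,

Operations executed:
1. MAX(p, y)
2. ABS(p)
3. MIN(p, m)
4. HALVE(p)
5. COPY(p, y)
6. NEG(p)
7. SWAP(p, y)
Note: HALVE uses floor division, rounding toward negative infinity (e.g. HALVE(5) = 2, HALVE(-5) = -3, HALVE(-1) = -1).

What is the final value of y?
y = -5

Tracing execution:
Step 1: MAX(p, y) → y = 5
Step 2: ABS(p) → y = 5
Step 3: MIN(p, m) → y = 5
Step 4: HALVE(p) → y = 5
Step 5: COPY(p, y) → y = 5
Step 6: NEG(p) → y = 5
Step 7: SWAP(p, y) → y = -5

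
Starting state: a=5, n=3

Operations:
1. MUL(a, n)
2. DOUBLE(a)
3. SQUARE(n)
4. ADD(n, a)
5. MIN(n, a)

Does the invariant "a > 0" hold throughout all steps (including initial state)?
Yes

The invariant holds at every step.

State at each step:
Initial: a=5, n=3
After step 1: a=15, n=3
After step 2: a=30, n=3
After step 3: a=30, n=9
After step 4: a=30, n=39
After step 5: a=30, n=30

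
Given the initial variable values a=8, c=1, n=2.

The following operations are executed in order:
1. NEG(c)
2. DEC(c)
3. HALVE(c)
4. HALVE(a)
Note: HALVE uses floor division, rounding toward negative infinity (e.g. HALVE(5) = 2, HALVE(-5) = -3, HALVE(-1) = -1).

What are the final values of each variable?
{a: 4, c: -1, n: 2}

Step-by-step execution:
Initial: a=8, c=1, n=2
After step 1 (NEG(c)): a=8, c=-1, n=2
After step 2 (DEC(c)): a=8, c=-2, n=2
After step 3 (HALVE(c)): a=8, c=-1, n=2
After step 4 (HALVE(a)): a=4, c=-1, n=2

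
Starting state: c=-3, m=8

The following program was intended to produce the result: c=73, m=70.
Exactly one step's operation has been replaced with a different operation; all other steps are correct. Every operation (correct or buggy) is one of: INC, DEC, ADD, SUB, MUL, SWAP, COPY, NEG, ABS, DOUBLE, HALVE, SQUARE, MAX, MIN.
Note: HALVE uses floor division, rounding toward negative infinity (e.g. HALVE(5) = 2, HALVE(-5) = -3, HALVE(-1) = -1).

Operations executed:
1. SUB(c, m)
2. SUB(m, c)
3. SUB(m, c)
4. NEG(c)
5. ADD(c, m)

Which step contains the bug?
Step 1

Trace with buggy code:
Initial: c=-3, m=8
After step 1: c=-11, m=8
After step 2: c=-11, m=19
After step 3: c=-11, m=30
After step 4: c=11, m=30
After step 5: c=41, m=30
Actual final c=41, m=30 ≠ expected c=73, m=70.
Step 1 is the only position where a single-operation replacement can produce the expected result.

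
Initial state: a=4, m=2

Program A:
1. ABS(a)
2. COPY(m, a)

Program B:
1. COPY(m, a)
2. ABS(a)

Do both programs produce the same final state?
Yes

Program A final state: a=4, m=4
Program B final state: a=4, m=4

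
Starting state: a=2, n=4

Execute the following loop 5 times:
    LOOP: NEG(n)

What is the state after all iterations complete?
a=2, n=-4

Iteration trace:
Start: a=2, n=4
After iteration 1: a=2, n=-4
After iteration 2: a=2, n=4
After iteration 3: a=2, n=-4
After iteration 4: a=2, n=4
After iteration 5: a=2, n=-4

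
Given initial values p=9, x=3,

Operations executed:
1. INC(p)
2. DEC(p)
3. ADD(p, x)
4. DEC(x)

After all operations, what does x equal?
x = 2

Tracing execution:
Step 1: INC(p) → x = 3
Step 2: DEC(p) → x = 3
Step 3: ADD(p, x) → x = 3
Step 4: DEC(x) → x = 2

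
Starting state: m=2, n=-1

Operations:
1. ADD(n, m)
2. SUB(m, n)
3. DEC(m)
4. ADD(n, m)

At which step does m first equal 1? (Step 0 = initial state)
Step 2

Tracing m:
Initial: m = 2
After step 1: m = 2
After step 2: m = 1 ← first occurrence
After step 3: m = 0
After step 4: m = 0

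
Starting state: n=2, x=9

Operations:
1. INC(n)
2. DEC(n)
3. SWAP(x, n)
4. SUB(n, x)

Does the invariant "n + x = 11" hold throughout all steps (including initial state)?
No, violated after step 1

The invariant is violated after step 1.

State at each step:
Initial: n=2, x=9
After step 1: n=3, x=9
After step 2: n=2, x=9
After step 3: n=9, x=2
After step 4: n=7, x=2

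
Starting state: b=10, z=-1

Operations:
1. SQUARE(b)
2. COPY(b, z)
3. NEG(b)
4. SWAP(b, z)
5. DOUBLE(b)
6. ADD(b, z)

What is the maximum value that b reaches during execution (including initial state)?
100

Values of b at each step:
Initial: b = 10
After step 1: b = 100 ← maximum
After step 2: b = -1
After step 3: b = 1
After step 4: b = -1
After step 5: b = -2
After step 6: b = -1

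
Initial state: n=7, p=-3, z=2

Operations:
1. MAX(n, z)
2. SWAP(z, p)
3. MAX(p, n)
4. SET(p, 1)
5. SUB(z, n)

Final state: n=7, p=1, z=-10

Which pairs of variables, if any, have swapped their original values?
None

Comparing initial and final values:
z: 2 → -10
p: -3 → 1
n: 7 → 7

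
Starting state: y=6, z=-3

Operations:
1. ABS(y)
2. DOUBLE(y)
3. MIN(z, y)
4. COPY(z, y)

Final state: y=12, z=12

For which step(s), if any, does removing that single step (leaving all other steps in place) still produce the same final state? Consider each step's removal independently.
Step(s) 1, 3

Testing removal of each single step:
Without step 1: final = y=12, z=12 (same)
Without step 2: final = y=6, z=6 (different)
Without step 3: final = y=12, z=12 (same)
Without step 4: final = y=12, z=-3 (different)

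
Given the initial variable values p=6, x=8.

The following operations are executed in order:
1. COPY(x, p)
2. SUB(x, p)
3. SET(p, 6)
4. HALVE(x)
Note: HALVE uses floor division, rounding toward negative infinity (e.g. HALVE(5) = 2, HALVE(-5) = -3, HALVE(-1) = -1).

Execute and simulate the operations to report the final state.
{p: 6, x: 0}

Step-by-step execution:
Initial: p=6, x=8
After step 1 (COPY(x, p)): p=6, x=6
After step 2 (SUB(x, p)): p=6, x=0
After step 3 (SET(p, 6)): p=6, x=0
After step 4 (HALVE(x)): p=6, x=0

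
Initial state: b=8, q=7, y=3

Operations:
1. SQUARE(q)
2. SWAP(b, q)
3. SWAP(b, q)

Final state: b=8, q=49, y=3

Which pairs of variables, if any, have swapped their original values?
None

Comparing initial and final values:
b: 8 → 8
q: 7 → 49
y: 3 → 3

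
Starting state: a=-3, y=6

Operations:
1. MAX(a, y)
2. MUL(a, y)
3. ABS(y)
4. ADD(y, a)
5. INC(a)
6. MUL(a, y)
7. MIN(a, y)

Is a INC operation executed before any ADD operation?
No

First INC: step 5
First ADD: step 4
Since 5 > 4, ADD comes first.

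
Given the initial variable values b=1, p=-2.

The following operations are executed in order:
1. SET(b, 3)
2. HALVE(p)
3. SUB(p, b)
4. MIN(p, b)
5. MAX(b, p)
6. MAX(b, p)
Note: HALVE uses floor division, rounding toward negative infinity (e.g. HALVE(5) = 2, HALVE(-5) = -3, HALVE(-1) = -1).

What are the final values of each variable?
{b: 3, p: -4}

Step-by-step execution:
Initial: b=1, p=-2
After step 1 (SET(b, 3)): b=3, p=-2
After step 2 (HALVE(p)): b=3, p=-1
After step 3 (SUB(p, b)): b=3, p=-4
After step 4 (MIN(p, b)): b=3, p=-4
After step 5 (MAX(b, p)): b=3, p=-4
After step 6 (MAX(b, p)): b=3, p=-4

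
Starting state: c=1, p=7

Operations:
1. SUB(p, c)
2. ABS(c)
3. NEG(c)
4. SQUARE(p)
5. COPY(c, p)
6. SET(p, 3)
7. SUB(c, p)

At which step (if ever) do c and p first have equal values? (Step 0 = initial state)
Step 5

c and p first become equal after step 5.

Comparing values at each step:
Initial: c=1, p=7
After step 1: c=1, p=6
After step 2: c=1, p=6
After step 3: c=-1, p=6
After step 4: c=-1, p=36
After step 5: c=36, p=36 ← equal!
After step 6: c=36, p=3
After step 7: c=33, p=3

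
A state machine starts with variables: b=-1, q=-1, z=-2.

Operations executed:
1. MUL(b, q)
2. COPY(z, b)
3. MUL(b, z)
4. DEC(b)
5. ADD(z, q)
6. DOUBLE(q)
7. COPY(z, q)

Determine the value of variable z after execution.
z = -2

Tracing execution:
Step 1: MUL(b, q) → z = -2
Step 2: COPY(z, b) → z = 1
Step 3: MUL(b, z) → z = 1
Step 4: DEC(b) → z = 1
Step 5: ADD(z, q) → z = 0
Step 6: DOUBLE(q) → z = 0
Step 7: COPY(z, q) → z = -2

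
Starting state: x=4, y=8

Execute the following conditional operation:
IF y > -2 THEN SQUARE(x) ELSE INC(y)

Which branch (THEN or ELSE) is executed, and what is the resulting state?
Branch: THEN, Final state: x=16, y=8

Evaluating condition: y > -2
y = 8
Condition is True, so THEN branch executes
After SQUARE(x): x=16, y=8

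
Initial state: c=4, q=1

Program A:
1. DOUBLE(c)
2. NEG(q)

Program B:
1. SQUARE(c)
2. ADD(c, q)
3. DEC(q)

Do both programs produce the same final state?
No

Program A final state: c=8, q=-1
Program B final state: c=17, q=0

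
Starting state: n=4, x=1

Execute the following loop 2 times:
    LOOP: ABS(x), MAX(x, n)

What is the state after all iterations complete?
n=4, x=4

Iteration trace:
Start: n=4, x=1
After iteration 1: n=4, x=4
After iteration 2: n=4, x=4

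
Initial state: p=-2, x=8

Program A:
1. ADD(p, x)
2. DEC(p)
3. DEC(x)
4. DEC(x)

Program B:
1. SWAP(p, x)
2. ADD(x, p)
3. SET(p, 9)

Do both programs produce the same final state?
No

Program A final state: p=5, x=6
Program B final state: p=9, x=6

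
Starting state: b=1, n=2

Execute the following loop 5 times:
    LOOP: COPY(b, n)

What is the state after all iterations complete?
b=2, n=2

Iteration trace:
Start: b=1, n=2
After iteration 1: b=2, n=2
After iteration 2: b=2, n=2
After iteration 3: b=2, n=2
After iteration 4: b=2, n=2
After iteration 5: b=2, n=2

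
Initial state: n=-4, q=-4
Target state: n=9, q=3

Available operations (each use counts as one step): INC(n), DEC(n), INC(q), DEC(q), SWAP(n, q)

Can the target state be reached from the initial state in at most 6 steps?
No

The target state cannot be reached within 6 steps.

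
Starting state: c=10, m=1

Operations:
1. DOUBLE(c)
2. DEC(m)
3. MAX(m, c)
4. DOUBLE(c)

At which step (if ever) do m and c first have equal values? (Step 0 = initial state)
Step 3

m and c first become equal after step 3.

Comparing values at each step:
Initial: m=1, c=10
After step 1: m=1, c=20
After step 2: m=0, c=20
After step 3: m=20, c=20 ← equal!
After step 4: m=20, c=40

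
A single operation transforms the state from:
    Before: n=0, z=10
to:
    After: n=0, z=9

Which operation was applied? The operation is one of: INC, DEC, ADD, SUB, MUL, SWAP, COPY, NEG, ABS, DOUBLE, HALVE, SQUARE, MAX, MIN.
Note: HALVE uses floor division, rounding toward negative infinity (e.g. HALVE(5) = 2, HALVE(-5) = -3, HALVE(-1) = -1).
DEC(z)

Analyzing the change:
Before: n=0, z=10
After: n=0, z=9
Variable z changed from 10 to 9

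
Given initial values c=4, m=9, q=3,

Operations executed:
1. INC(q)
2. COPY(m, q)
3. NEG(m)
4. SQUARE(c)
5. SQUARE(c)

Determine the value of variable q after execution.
q = 4

Tracing execution:
Step 1: INC(q) → q = 4
Step 2: COPY(m, q) → q = 4
Step 3: NEG(m) → q = 4
Step 4: SQUARE(c) → q = 4
Step 5: SQUARE(c) → q = 4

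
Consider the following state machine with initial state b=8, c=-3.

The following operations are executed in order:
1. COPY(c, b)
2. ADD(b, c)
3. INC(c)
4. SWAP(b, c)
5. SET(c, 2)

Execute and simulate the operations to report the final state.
{b: 9, c: 2}

Step-by-step execution:
Initial: b=8, c=-3
After step 1 (COPY(c, b)): b=8, c=8
After step 2 (ADD(b, c)): b=16, c=8
After step 3 (INC(c)): b=16, c=9
After step 4 (SWAP(b, c)): b=9, c=16
After step 5 (SET(c, 2)): b=9, c=2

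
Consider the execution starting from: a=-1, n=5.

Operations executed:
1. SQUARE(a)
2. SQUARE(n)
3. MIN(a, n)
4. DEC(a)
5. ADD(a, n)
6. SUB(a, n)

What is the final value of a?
a = 0

Tracing execution:
Step 1: SQUARE(a) → a = 1
Step 2: SQUARE(n) → a = 1
Step 3: MIN(a, n) → a = 1
Step 4: DEC(a) → a = 0
Step 5: ADD(a, n) → a = 25
Step 6: SUB(a, n) → a = 0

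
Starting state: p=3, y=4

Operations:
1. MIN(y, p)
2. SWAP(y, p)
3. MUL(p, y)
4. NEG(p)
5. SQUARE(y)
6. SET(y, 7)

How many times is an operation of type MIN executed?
1

Counting MIN operations:
Step 1: MIN(y, p) ← MIN
Total: 1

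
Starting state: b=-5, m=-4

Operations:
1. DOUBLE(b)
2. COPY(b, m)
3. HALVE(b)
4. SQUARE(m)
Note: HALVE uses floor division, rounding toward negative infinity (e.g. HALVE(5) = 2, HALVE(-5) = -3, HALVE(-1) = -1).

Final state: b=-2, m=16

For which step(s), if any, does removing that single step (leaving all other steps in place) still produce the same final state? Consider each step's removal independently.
Step(s) 1

Testing removal of each single step:
Without step 1: final = b=-2, m=16 (same)
Without step 2: final = b=-5, m=16 (different)
Without step 3: final = b=-4, m=16 (different)
Without step 4: final = b=-2, m=-4 (different)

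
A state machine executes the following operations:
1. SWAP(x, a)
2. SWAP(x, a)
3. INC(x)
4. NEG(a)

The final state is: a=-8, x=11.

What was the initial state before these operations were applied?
a=8, x=10

Working backwards:
Final state: a=-8, x=11
Before step 4 (NEG(a)): a=8, x=11
Before step 3 (INC(x)): a=8, x=10
Before step 2 (SWAP(x, a)): a=10, x=8
Before step 1 (SWAP(x, a)): a=8, x=10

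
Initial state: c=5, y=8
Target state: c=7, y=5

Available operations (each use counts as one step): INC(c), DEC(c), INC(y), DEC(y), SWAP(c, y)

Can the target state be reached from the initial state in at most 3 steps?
Yes

Path (2 steps): DEC(y) → SWAP(c, y)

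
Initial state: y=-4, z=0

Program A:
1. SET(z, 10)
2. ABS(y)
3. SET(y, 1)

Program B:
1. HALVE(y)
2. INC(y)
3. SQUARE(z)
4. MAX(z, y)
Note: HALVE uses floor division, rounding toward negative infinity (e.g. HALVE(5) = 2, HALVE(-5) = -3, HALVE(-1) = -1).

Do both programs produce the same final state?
No

Program A final state: y=1, z=10
Program B final state: y=-1, z=0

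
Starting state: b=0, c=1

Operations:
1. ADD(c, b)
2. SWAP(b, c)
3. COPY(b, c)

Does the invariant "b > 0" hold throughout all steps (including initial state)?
No, violated at the initial state

The invariant is violated at the initial state (step 0).

State at each step:
Initial: b=0, c=1
After step 1: b=0, c=1
After step 2: b=1, c=0
After step 3: b=0, c=0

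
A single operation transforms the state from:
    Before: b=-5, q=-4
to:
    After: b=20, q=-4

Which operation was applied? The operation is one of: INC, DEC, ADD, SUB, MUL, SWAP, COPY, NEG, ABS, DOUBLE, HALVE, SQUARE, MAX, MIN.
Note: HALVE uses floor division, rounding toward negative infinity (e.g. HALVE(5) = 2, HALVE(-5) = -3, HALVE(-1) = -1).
MUL(b, q)

Analyzing the change:
Before: b=-5, q=-4
After: b=20, q=-4
Variable b changed from -5 to 20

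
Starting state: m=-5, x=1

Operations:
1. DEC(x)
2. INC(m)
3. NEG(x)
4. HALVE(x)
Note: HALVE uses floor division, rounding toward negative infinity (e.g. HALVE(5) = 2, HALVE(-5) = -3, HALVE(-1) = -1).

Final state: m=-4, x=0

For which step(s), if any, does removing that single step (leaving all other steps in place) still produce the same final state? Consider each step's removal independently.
Step(s) 3, 4

Testing removal of each single step:
Without step 1: final = m=-4, x=-1 (different)
Without step 2: final = m=-5, x=0 (different)
Without step 3: final = m=-4, x=0 (same)
Without step 4: final = m=-4, x=0 (same)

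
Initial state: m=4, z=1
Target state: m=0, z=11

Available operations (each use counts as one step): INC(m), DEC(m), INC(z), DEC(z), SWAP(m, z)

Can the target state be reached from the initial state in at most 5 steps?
No

The target state cannot be reached within 5 steps.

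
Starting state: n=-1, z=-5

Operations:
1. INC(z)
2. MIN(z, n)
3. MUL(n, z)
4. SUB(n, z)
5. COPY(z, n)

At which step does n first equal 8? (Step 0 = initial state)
Step 4

Tracing n:
Initial: n = -1
After step 1: n = -1
After step 2: n = -1
After step 3: n = 4
After step 4: n = 8 ← first occurrence
After step 5: n = 8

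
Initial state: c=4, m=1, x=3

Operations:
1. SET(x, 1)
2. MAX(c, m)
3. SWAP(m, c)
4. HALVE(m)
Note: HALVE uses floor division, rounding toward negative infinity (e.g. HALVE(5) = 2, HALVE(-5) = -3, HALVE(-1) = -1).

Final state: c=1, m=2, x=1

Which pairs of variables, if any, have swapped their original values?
None

Comparing initial and final values:
c: 4 → 1
m: 1 → 2
x: 3 → 1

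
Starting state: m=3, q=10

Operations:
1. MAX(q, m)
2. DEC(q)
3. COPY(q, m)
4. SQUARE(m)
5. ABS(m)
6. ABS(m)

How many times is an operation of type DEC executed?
1

Counting DEC operations:
Step 2: DEC(q) ← DEC
Total: 1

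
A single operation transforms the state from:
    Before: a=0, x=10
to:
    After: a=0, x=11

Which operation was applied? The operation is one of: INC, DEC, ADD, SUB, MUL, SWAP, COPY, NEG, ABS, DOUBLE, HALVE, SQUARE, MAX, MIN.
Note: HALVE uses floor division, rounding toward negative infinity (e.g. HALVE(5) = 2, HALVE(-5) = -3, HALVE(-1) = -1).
INC(x)

Analyzing the change:
Before: a=0, x=10
After: a=0, x=11
Variable x changed from 10 to 11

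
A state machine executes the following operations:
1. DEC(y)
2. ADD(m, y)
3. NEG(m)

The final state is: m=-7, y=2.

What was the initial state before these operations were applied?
m=5, y=3

Working backwards:
Final state: m=-7, y=2
Before step 3 (NEG(m)): m=7, y=2
Before step 2 (ADD(m, y)): m=5, y=2
Before step 1 (DEC(y)): m=5, y=3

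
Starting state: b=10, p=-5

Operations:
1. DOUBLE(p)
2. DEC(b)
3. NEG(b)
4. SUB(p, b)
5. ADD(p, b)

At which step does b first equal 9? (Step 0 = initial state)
Step 2

Tracing b:
Initial: b = 10
After step 1: b = 10
After step 2: b = 9 ← first occurrence
After step 3: b = -9
After step 4: b = -9
After step 5: b = -9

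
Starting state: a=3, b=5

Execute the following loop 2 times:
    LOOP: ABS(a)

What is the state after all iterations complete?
a=3, b=5

Iteration trace:
Start: a=3, b=5
After iteration 1: a=3, b=5
After iteration 2: a=3, b=5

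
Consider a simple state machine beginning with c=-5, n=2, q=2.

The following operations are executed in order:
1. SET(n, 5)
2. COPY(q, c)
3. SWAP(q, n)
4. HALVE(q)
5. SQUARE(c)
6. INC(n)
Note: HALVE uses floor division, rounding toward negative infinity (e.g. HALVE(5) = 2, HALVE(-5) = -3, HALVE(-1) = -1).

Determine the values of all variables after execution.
{c: 25, n: -4, q: 2}

Step-by-step execution:
Initial: c=-5, n=2, q=2
After step 1 (SET(n, 5)): c=-5, n=5, q=2
After step 2 (COPY(q, c)): c=-5, n=5, q=-5
After step 3 (SWAP(q, n)): c=-5, n=-5, q=5
After step 4 (HALVE(q)): c=-5, n=-5, q=2
After step 5 (SQUARE(c)): c=25, n=-5, q=2
After step 6 (INC(n)): c=25, n=-4, q=2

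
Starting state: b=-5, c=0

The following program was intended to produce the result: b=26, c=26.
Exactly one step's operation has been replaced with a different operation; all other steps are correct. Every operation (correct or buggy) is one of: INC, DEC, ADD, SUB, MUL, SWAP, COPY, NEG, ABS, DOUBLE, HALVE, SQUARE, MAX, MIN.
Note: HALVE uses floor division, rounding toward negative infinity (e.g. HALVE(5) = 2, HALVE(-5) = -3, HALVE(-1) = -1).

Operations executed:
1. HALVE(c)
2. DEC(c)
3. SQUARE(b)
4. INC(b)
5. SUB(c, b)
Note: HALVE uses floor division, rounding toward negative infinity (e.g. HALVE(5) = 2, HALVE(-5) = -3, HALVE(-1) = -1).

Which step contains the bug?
Step 5

Trace with buggy code:
Initial: b=-5, c=0
After step 1: b=-5, c=0
After step 2: b=-5, c=-1
After step 3: b=25, c=-1
After step 4: b=26, c=-1
After step 5: b=26, c=-27
Actual final b=26, c=-27 ≠ expected b=26, c=26.
Step 5 is the only position where a single-operation replacement can produce the expected result.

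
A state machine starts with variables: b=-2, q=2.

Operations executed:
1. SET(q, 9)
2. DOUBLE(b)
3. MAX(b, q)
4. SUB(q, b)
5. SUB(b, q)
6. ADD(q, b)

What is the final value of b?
b = 9

Tracing execution:
Step 1: SET(q, 9) → b = -2
Step 2: DOUBLE(b) → b = -4
Step 3: MAX(b, q) → b = 9
Step 4: SUB(q, b) → b = 9
Step 5: SUB(b, q) → b = 9
Step 6: ADD(q, b) → b = 9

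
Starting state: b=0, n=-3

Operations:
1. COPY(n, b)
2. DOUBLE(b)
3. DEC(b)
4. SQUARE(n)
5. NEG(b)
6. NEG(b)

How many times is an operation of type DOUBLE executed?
1

Counting DOUBLE operations:
Step 2: DOUBLE(b) ← DOUBLE
Total: 1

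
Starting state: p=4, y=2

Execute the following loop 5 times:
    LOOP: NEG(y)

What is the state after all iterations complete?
p=4, y=-2

Iteration trace:
Start: p=4, y=2
After iteration 1: p=4, y=-2
After iteration 2: p=4, y=2
After iteration 3: p=4, y=-2
After iteration 4: p=4, y=2
After iteration 5: p=4, y=-2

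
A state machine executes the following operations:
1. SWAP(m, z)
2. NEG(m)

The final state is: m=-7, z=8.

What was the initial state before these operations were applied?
m=8, z=7

Working backwards:
Final state: m=-7, z=8
Before step 2 (NEG(m)): m=7, z=8
Before step 1 (SWAP(m, z)): m=8, z=7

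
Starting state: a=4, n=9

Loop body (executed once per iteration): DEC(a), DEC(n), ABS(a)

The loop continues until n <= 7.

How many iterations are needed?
2

Tracing iterations:
Initial: a=4, n=9
After iteration 1: a=3, n=8
After iteration 2: a=2, n=7
n <= 7 now holds, so the loop exits after 2 iterations.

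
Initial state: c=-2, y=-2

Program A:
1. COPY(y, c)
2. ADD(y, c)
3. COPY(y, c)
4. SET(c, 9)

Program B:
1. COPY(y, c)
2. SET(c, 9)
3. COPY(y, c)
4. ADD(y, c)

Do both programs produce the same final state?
No

Program A final state: c=9, y=-2
Program B final state: c=9, y=18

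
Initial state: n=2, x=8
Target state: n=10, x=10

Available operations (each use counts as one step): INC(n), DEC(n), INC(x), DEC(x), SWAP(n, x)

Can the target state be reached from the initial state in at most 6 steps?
No

The target state cannot be reached within 6 steps.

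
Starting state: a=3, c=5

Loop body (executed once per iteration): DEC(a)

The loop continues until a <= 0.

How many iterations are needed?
3

Tracing iterations:
Initial: a=3, c=5
After iteration 1: a=2, c=5
After iteration 2: a=1, c=5
After iteration 3: a=0, c=5
a <= 0 now holds, so the loop exits after 3 iterations.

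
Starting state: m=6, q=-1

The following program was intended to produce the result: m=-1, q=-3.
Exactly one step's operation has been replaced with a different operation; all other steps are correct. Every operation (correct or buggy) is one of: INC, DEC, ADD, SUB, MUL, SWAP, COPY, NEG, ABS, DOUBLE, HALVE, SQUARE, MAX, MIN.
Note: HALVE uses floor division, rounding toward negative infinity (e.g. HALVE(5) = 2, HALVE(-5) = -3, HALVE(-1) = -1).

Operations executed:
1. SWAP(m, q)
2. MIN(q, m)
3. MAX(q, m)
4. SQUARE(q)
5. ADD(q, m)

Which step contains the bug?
Step 4

Trace with buggy code:
Initial: m=6, q=-1
After step 1: m=-1, q=6
After step 2: m=-1, q=-1
After step 3: m=-1, q=-1
After step 4: m=-1, q=1
After step 5: m=-1, q=0
Actual final m=-1, q=0 ≠ expected m=-1, q=-3.
Step 4 is the only position where a single-operation replacement can produce the expected result.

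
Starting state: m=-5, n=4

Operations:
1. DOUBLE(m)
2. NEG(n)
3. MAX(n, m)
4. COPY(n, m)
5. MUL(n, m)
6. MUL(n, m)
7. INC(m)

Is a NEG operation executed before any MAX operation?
Yes

First NEG: step 2
First MAX: step 3
Since 2 < 3, NEG comes first.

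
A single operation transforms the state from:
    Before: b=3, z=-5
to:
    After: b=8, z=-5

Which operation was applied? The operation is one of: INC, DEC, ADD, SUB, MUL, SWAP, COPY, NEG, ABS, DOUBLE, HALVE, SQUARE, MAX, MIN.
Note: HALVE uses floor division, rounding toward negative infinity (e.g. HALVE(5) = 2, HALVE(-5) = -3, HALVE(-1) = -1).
SUB(b, z)

Analyzing the change:
Before: b=3, z=-5
After: b=8, z=-5
Variable b changed from 3 to 8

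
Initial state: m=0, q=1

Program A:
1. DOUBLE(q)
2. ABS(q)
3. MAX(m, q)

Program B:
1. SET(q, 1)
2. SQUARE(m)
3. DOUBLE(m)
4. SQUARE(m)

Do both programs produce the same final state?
No

Program A final state: m=2, q=2
Program B final state: m=0, q=1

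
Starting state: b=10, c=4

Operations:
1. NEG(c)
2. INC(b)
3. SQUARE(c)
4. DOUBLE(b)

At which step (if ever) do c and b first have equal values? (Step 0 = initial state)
Never

c and b never become equal during execution.

Comparing values at each step:
Initial: c=4, b=10
After step 1: c=-4, b=10
After step 2: c=-4, b=11
After step 3: c=16, b=11
After step 4: c=16, b=22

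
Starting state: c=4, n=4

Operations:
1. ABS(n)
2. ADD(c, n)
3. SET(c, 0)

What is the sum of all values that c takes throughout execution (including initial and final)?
16

Values of c at each step:
Initial: c = 4
After step 1: c = 4
After step 2: c = 8
After step 3: c = 0
Sum = 4 + 4 + 8 + 0 = 16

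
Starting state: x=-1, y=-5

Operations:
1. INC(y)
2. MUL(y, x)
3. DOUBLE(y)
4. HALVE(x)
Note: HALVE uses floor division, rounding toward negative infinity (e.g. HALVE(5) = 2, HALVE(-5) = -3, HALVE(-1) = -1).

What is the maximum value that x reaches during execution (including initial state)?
-1

Values of x at each step:
Initial: x = -1 ← maximum
After step 1: x = -1
After step 2: x = -1
After step 3: x = -1
After step 4: x = -1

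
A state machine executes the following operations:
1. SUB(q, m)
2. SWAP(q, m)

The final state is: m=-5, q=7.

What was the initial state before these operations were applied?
m=7, q=2

Working backwards:
Final state: m=-5, q=7
Before step 2 (SWAP(q, m)): m=7, q=-5
Before step 1 (SUB(q, m)): m=7, q=2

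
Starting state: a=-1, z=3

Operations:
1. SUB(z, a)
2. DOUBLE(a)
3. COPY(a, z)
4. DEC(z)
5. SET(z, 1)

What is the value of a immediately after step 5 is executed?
a = 4

Tracing a through execution:
Initial: a = -1
After step 1 (SUB(z, a)): a = -1
After step 2 (DOUBLE(a)): a = -2
After step 3 (COPY(a, z)): a = 4
After step 4 (DEC(z)): a = 4
After step 5 (SET(z, 1)): a = 4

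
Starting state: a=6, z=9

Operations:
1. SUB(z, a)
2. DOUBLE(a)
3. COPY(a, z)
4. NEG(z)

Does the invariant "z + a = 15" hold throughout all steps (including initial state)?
No, violated after step 1

The invariant is violated after step 1.

State at each step:
Initial: a=6, z=9
After step 1: a=6, z=3
After step 2: a=12, z=3
After step 3: a=3, z=3
After step 4: a=3, z=-3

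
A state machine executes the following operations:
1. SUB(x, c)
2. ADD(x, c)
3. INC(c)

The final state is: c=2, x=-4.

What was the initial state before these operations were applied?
c=1, x=-4

Working backwards:
Final state: c=2, x=-4
Before step 3 (INC(c)): c=1, x=-4
Before step 2 (ADD(x, c)): c=1, x=-5
Before step 1 (SUB(x, c)): c=1, x=-4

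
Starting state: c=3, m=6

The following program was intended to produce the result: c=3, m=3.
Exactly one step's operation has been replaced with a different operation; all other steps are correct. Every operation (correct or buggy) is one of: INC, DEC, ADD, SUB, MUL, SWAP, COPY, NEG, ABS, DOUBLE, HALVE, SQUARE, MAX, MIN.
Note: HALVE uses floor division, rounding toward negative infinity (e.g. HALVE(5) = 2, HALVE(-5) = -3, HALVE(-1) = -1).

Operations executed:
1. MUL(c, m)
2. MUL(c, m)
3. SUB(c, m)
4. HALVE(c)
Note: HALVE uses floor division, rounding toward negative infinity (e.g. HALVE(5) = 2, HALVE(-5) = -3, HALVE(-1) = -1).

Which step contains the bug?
Step 1

Trace with buggy code:
Initial: c=3, m=6
After step 1: c=18, m=6
After step 2: c=108, m=6
After step 3: c=102, m=6
After step 4: c=51, m=6
Actual final c=51, m=6 ≠ expected c=3, m=3.
Step 1 is the only position where a single-operation replacement can produce the expected result.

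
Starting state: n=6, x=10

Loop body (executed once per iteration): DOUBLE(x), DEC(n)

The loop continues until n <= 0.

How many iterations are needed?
6

Tracing iterations:
Initial: n=6, x=10
After iteration 1: n=5, x=20
After iteration 2: n=4, x=40
After iteration 3: n=3, x=80
After iteration 4: n=2, x=160
After iteration 5: n=1, x=320
After iteration 6: n=0, x=640
n <= 0 now holds, so the loop exits after 6 iterations.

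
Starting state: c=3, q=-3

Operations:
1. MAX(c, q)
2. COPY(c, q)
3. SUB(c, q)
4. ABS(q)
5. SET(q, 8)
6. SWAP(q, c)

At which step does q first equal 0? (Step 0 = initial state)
Step 6

Tracing q:
Initial: q = -3
After step 1: q = -3
After step 2: q = -3
After step 3: q = -3
After step 4: q = 3
After step 5: q = 8
After step 6: q = 0 ← first occurrence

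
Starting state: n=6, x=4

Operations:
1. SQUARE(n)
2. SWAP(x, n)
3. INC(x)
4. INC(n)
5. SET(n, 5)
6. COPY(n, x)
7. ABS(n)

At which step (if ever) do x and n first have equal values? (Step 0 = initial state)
Step 6

x and n first become equal after step 6.

Comparing values at each step:
Initial: x=4, n=6
After step 1: x=4, n=36
After step 2: x=36, n=4
After step 3: x=37, n=4
After step 4: x=37, n=5
After step 5: x=37, n=5
After step 6: x=37, n=37 ← equal!
After step 7: x=37, n=37 ← equal!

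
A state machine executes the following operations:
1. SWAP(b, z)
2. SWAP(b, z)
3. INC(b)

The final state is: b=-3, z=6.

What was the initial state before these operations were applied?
b=-4, z=6

Working backwards:
Final state: b=-3, z=6
Before step 3 (INC(b)): b=-4, z=6
Before step 2 (SWAP(b, z)): b=6, z=-4
Before step 1 (SWAP(b, z)): b=-4, z=6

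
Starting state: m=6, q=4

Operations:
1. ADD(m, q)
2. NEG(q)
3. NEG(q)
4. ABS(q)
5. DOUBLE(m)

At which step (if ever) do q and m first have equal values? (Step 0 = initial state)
Never

q and m never become equal during execution.

Comparing values at each step:
Initial: q=4, m=6
After step 1: q=4, m=10
After step 2: q=-4, m=10
After step 3: q=4, m=10
After step 4: q=4, m=10
After step 5: q=4, m=20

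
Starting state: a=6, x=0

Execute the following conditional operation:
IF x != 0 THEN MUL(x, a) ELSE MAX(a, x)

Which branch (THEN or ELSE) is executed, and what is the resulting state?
Branch: ELSE, Final state: a=6, x=0

Evaluating condition: x != 0
x = 0
Condition is False, so ELSE branch executes
After MAX(a, x): a=6, x=0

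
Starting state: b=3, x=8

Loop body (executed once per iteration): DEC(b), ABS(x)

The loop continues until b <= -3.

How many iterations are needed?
6

Tracing iterations:
Initial: b=3, x=8
After iteration 1: b=2, x=8
After iteration 2: b=1, x=8
After iteration 3: b=0, x=8
After iteration 4: b=-1, x=8
After iteration 5: b=-2, x=8
After iteration 6: b=-3, x=8
b <= -3 now holds, so the loop exits after 6 iterations.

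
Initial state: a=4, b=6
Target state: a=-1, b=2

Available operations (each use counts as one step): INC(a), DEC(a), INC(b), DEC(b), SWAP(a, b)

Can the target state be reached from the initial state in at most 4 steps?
No

The target state cannot be reached within 4 steps.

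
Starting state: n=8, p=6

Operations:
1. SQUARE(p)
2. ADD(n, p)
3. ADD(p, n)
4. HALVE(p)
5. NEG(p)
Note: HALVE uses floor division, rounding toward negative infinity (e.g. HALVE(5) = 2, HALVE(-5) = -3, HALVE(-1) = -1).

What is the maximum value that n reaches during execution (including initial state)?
44

Values of n at each step:
Initial: n = 8
After step 1: n = 8
After step 2: n = 44 ← maximum
After step 3: n = 44
After step 4: n = 44
After step 5: n = 44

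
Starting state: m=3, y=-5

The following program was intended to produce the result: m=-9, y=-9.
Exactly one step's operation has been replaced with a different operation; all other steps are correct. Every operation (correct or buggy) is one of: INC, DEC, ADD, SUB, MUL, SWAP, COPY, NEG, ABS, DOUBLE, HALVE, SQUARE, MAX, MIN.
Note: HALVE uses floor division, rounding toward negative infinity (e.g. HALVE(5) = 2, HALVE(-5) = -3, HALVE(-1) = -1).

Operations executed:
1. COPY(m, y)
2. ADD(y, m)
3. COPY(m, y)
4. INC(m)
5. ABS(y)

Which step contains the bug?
Step 5

Trace with buggy code:
Initial: m=3, y=-5
After step 1: m=-5, y=-5
After step 2: m=-5, y=-10
After step 3: m=-10, y=-10
After step 4: m=-9, y=-10
After step 5: m=-9, y=10
Actual final m=-9, y=10 ≠ expected m=-9, y=-9.
Step 5 is the only position where a single-operation replacement can produce the expected result.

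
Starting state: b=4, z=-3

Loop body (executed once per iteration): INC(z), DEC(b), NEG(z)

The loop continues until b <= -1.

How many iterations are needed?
5

Tracing iterations:
Initial: b=4, z=-3
After iteration 1: b=3, z=2
After iteration 2: b=2, z=-3
After iteration 3: b=1, z=2
After iteration 4: b=0, z=-3
After iteration 5: b=-1, z=2
b <= -1 now holds, so the loop exits after 5 iterations.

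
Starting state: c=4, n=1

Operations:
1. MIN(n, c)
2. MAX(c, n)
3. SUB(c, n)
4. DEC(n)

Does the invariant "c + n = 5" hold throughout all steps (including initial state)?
No, violated after step 3

The invariant is violated after step 3.

State at each step:
Initial: c=4, n=1
After step 1: c=4, n=1
After step 2: c=4, n=1
After step 3: c=3, n=1
After step 4: c=3, n=0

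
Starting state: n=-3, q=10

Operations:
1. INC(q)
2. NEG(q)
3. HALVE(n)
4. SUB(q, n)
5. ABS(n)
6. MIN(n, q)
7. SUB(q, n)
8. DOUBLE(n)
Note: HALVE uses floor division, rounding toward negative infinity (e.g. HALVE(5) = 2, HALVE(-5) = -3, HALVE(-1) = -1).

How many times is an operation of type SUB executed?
2

Counting SUB operations:
Step 4: SUB(q, n) ← SUB
Step 7: SUB(q, n) ← SUB
Total: 2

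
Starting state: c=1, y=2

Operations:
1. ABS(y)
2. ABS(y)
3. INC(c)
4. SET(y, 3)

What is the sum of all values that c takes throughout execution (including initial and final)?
7

Values of c at each step:
Initial: c = 1
After step 1: c = 1
After step 2: c = 1
After step 3: c = 2
After step 4: c = 2
Sum = 1 + 1 + 1 + 2 + 2 = 7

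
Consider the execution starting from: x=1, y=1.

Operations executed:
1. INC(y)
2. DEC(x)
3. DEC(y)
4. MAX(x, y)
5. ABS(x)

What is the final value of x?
x = 1

Tracing execution:
Step 1: INC(y) → x = 1
Step 2: DEC(x) → x = 0
Step 3: DEC(y) → x = 0
Step 4: MAX(x, y) → x = 1
Step 5: ABS(x) → x = 1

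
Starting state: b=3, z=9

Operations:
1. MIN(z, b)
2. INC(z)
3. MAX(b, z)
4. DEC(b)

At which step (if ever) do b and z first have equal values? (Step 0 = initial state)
Step 1

b and z first become equal after step 1.

Comparing values at each step:
Initial: b=3, z=9
After step 1: b=3, z=3 ← equal!
After step 2: b=3, z=4
After step 3: b=4, z=4 ← equal!
After step 4: b=3, z=4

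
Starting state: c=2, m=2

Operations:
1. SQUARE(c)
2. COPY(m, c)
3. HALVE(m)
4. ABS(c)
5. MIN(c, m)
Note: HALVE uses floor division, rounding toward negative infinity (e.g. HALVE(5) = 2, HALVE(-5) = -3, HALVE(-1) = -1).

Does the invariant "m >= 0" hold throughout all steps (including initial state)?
Yes

The invariant holds at every step.

State at each step:
Initial: c=2, m=2
After step 1: c=4, m=2
After step 2: c=4, m=4
After step 3: c=4, m=2
After step 4: c=4, m=2
After step 5: c=2, m=2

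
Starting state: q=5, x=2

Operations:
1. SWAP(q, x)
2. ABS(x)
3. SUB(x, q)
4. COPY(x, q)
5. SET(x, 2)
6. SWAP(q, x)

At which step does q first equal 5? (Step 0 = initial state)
Step 0

Tracing q:
Initial: q = 5 ← first occurrence
After step 1: q = 2
After step 2: q = 2
After step 3: q = 2
After step 4: q = 2
After step 5: q = 2
After step 6: q = 2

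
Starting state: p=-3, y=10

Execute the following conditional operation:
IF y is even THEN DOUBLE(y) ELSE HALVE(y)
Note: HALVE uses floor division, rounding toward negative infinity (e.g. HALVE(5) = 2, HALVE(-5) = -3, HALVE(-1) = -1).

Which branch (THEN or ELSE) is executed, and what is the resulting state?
Branch: THEN, Final state: p=-3, y=20

Evaluating condition: y is even
Condition is True, so THEN branch executes
After DOUBLE(y): p=-3, y=20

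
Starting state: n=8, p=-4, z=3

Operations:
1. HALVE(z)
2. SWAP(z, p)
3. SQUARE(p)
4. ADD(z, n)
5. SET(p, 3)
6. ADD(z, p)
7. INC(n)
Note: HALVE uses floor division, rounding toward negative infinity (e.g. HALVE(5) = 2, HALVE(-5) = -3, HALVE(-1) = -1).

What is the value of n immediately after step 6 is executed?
n = 8

Tracing n through execution:
Initial: n = 8
After step 1 (HALVE(z)): n = 8
After step 2 (SWAP(z, p)): n = 8
After step 3 (SQUARE(p)): n = 8
After step 4 (ADD(z, n)): n = 8
After step 5 (SET(p, 3)): n = 8
After step 6 (ADD(z, p)): n = 8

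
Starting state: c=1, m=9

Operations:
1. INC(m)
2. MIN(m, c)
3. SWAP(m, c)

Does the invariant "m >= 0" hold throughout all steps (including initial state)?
Yes

The invariant holds at every step.

State at each step:
Initial: c=1, m=9
After step 1: c=1, m=10
After step 2: c=1, m=1
After step 3: c=1, m=1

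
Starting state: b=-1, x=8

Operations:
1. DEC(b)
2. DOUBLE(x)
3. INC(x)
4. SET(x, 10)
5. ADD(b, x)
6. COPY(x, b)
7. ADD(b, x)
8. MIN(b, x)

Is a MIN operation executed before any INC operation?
No

First MIN: step 8
First INC: step 3
Since 8 > 3, INC comes first.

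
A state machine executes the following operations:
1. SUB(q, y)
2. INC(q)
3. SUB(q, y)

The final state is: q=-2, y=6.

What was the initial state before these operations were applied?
q=9, y=6

Working backwards:
Final state: q=-2, y=6
Before step 3 (SUB(q, y)): q=4, y=6
Before step 2 (INC(q)): q=3, y=6
Before step 1 (SUB(q, y)): q=9, y=6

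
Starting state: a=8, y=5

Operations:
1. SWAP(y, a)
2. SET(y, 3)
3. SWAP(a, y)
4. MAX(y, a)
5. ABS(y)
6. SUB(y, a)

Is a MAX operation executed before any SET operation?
No

First MAX: step 4
First SET: step 2
Since 4 > 2, SET comes first.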